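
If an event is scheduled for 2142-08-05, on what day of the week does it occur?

Doomsday rule: the anchor day for the 2100s is Sunday. For year 42: 42÷12 = 3 r 6, and 6÷4 = 1, so 3+6+1 = 10.
Sunday + 10 ≡ Wednesday — that's 2142's doomsday.
In August the doomsday date is Aug 8.
Aug 5 is 3 days before Aug 8; 3 mod 7 = 3, so Wednesday − 3 = Sunday.

Sunday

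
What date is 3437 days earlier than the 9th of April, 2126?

November 10, 2116

−365 (one year) → Apr 9, 2125 (3072 left).
−365 (one year) → Apr 9, 2124 (2707 left).
−366 (one year; includes Feb 29, 2124) → Apr 9, 2123 (2341 left).
−365 (one year) → Apr 9, 2122 (1976 left).
−365 (one year) → Apr 9, 2121 (1611 left).
−365 (one year) → Apr 9, 2120 (1246 left).
−366 (one year; includes Feb 29, 2120) → Apr 9, 2119 (880 left).
−365 (one year) → Apr 9, 2118 (515 left).
−365 (one year) → Apr 9, 2117 (150 left).
−9 → Mar 31, 2117 (end of Mar, 31 days; 141 left).
−31 → Feb 28, 2117 (end of Feb, 28 days; 110 left).
−28 → Jan 31, 2117 (end of Jan, 31 days; 82 left).
−31 → Dec 31, 2116 (end of Dec, 31 days; 51 left).
−31 → Nov 30, 2116 (end of Nov, 30 days; 20 left).
−20 → Nov 10, 2116.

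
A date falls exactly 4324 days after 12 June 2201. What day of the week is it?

Jun 12, 2201 is a Friday.
4324 mod 7 = 5, so 4324 days after a Friday is Friday + 5 = Wednesday.

Wednesday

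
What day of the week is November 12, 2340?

Doomsday rule: the anchor day for the 2300s is Wednesday. For year 40: 40÷12 = 3 r 4, and 4÷4 = 1, so 3+4+1 = 8.
Wednesday + 8 ≡ Thursday — that's 2340's doomsday.
In November the doomsday date is Nov 7.
Nov 12 is 5 days after Nov 7; 5 mod 7 = 5, so Thursday + 5 = Tuesday.

Tuesday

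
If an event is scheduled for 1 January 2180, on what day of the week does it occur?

Doomsday rule: the anchor day for the 2100s is Sunday. For year 80: 80÷12 = 6 r 8, and 8÷4 = 2, so 6+8+2 = 16.
Sunday + 16 ≡ Tuesday — that's 2180's doomsday.
In January the doomsday date is Jan 4 (2180 is a leap year (divisible by 4)).
Jan 1 is 3 days before Jan 4; 3 mod 7 = 3, so Tuesday − 3 = Saturday.

Saturday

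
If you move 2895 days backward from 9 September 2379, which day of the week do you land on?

Sep 9, 2379 is a Sunday.
2895 mod 7 = 4, so 2895 days before a Sunday is Sunday − 4 = Wednesday.

Wednesday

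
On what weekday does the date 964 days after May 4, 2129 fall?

First find the weekday of May 4, 2129. Doomsday rule: the anchor day for the 2100s is Sunday. For year 29: 29÷12 = 2 r 5, and 5÷4 = 1, so 2+5+1 = 8.
Sunday + 8 ≡ Monday — that's 2129's doomsday.
In May the doomsday date is May 9.
May 4 is 5 days before May 9; 5 mod 7 = 5, so Monday − 5 = Wednesday.
964 mod 7 = 5, so 964 days after a Wednesday is Wednesday + 5 = Monday.

Monday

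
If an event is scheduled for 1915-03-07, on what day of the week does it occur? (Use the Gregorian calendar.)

Sunday

Doomsday rule: the anchor day for the 1900s is Wednesday. For year 15: 15÷12 = 1 r 3, and 3÷4 = 0, so 1+3+0 = 4.
Wednesday + 4 ≡ Sunday — that's 1915's doomsday.
In March the doomsday date is Mar 14.
Mar 7 is 7 days before Mar 14; 7 mod 7 = 0, so Sunday − 0 = Sunday.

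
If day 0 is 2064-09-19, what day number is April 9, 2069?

1663

Sep 19, 2064 → Sep 19, 2065: 365 days.
Sep 19, 2065 → Sep 19, 2066: 365 days.
Sep 19, 2066 → Sep 19, 2067: 365 days.
Sep 19, 2067 → Sep 19, 2068: 366 days (Feb 29, 2068 is in that span).
Sep 19, 2068 → Oct 19, 2068: 30 days (September has 30).
Oct 19, 2068 → Nov 19, 2068: 31 days (October has 31).
Nov 19, 2068 → Dec 19, 2068: 30 days (November has 30).
Dec 19, 2068 → Jan 19, 2069: 31 days (December has 31).
Jan 19, 2069 → Feb 19, 2069: 31 days (January has 31).
Feb 19, 2069 → Mar 19, 2069: 28 days (February has 28).
Mar 19, 2069 → Apr 9, 2069: 21 days.
Total: 1663 days.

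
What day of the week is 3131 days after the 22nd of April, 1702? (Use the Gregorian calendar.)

First find the weekday of Apr 22, 1702. Doomsday rule: the anchor day for the 1700s is Sunday. For year 02: 2÷12 = 0 r 2, and 2÷4 = 0, so 0+2+0 = 2.
Sunday + 2 ≡ Tuesday — that's 1702's doomsday.
In April the doomsday date is Apr 4.
Apr 22 is 18 days after Apr 4; 18 mod 7 = 4, so Tuesday + 4 = Saturday.
3131 mod 7 = 2, so 3131 days after a Saturday is Saturday + 2 = Monday.

Monday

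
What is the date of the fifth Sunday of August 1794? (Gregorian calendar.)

August 1, 1794 is a Friday.
The first Sunday is therefore August 3 (2 days later).
The fifth Sunday is 3 + 4×7 = August 31.

August 31, 1794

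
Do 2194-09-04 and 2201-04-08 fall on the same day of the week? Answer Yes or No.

From Sep 4, 2194 to Apr 8, 2201 is 2407 days.
2407 mod 7 = 6, so they are different weekdays.
(Sep 4, 2194 is a Thursday; Apr 8, 2201 is a Wednesday.)

No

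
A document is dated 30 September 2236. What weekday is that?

Doomsday rule: the anchor day for the 2200s is Friday. For year 36: 36÷12 = 3 r 0, and 0÷4 = 0, so 3+0+0 = 3.
Friday + 3 ≡ Monday — that's 2236's doomsday.
In September the doomsday date is Sep 5.
Sep 30 is 25 days after Sep 5; 25 mod 7 = 4, so Monday + 4 = Friday.

Friday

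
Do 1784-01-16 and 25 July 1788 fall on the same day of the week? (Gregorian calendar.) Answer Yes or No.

Yes

From Jan 16, 1784 to Jul 25, 1788 is 1652 days.
1652 mod 7 = 0, so they are the same weekday.
(Jan 16, 1784 is a Friday; Jul 25, 1788 is a Friday.)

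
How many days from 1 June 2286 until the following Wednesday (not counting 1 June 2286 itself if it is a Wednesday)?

Jun 1, 2286 is a Tuesday.
From Tuesday to the next Wednesday is 1 day.

1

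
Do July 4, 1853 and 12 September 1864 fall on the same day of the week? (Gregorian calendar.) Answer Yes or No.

Yes

From Jul 4, 1853 to Sep 12, 1864 is 4088 days.
4088 mod 7 = 0, so they are the same weekday.
(Jul 4, 1853 is a Monday; Sep 12, 1864 is a Monday.)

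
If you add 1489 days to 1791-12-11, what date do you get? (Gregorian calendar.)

+366 (one year; includes Feb 29, 1792) → Dec 11, 1792 (1123 left).
+365 (one year) → Dec 11, 1793 (758 left).
+365 (one year) → Dec 11, 1794 (393 left).
Dec has 31 days: +21 → Jan 1, 1795 (372 left).
Jan has 31 days: +31 → Feb 1, 1795 (341 left).
Feb has 28 days: +28 → Mar 1, 1795 (313 left).
Mar has 31 days: +31 → Apr 1, 1795 (282 left).
Apr has 30 days: +30 → May 1, 1795 (252 left).
May has 31 days: +31 → Jun 1, 1795 (221 left).
Jun has 30 days: +30 → Jul 1, 1795 (191 left).
Jul has 31 days: +31 → Aug 1, 1795 (160 left).
Aug has 31 days: +31 → Sep 1, 1795 (129 left).
Sep has 30 days: +30 → Oct 1, 1795 (99 left).
Oct has 31 days: +31 → Nov 1, 1795 (68 left).
Nov has 30 days: +30 → Dec 1, 1795 (38 left).
Dec has 31 days: +31 → Jan 1, 1796 (7 left).
+7 → Jan 8, 1796.

January 8, 1796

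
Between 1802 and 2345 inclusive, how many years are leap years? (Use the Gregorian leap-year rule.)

Multiples of 4 in [1802,2345]: 136.
Of those, multiples of 100: 5 (not leap unless ÷400).
Multiples of 400: 1.
Leap years = 136 − 5 + 1 = 132.

132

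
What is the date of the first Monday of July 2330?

July 7, 2330

July 1, 2330 is a Tuesday.
The first Monday is therefore July 7 (6 days later).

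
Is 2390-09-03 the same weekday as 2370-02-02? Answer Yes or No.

From Feb 2, 2370 to Sep 3, 2390 is 7518 days.
7518 mod 7 = 0, so they are the same weekday.
(Feb 2, 2370 is a Monday; Sep 3, 2390 is a Monday.)

Yes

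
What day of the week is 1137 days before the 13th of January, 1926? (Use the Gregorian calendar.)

Sunday

Jan 13, 1926 is a Wednesday.
1137 mod 7 = 3, so 1137 days before a Wednesday is Wednesday − 3 = Sunday.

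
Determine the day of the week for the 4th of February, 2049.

Doomsday rule: the anchor day for the 2000s is Tuesday. For year 49: 49÷12 = 4 r 1, and 1÷4 = 0, so 4+1+0 = 5.
Tuesday + 5 ≡ Sunday — that's 2049's doomsday.
In February the doomsday date is Feb 28 (2049 is not a leap year).
Feb 4 is 24 days before Feb 28; 24 mod 7 = 3, so Sunday − 3 = Thursday.

Thursday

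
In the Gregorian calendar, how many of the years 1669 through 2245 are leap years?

139

Multiples of 4 in [1669,2245]: 144.
Of those, multiples of 100: 6 (not leap unless ÷400).
Multiples of 400: 1.
Leap years = 144 − 6 + 1 = 139.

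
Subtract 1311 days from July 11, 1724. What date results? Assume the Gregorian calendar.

December 8, 1720

−366 (one year; includes Feb 29, 1724) → Jul 11, 1723 (945 left).
−365 (one year) → Jul 11, 1722 (580 left).
−365 (one year) → Jul 11, 1721 (215 left).
−11 → Jun 30, 1721 (end of Jun, 30 days; 204 left).
−30 → May 31, 1721 (end of May, 31 days; 174 left).
−31 → Apr 30, 1721 (end of Apr, 30 days; 143 left).
−30 → Mar 31, 1721 (end of Mar, 31 days; 113 left).
−31 → Feb 28, 1721 (end of Feb, 28 days; 82 left).
−28 → Jan 31, 1721 (end of Jan, 31 days; 54 left).
−31 → Dec 31, 1720 (end of Dec, 31 days; 23 left).
−23 → Dec 8, 1720.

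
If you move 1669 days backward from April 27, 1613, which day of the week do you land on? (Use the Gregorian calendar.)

First find the weekday of Apr 27, 1613. Doomsday rule: the anchor day for the 1600s is Tuesday. For year 13: 13÷12 = 1 r 1, and 1÷4 = 0, so 1+1+0 = 2.
Tuesday + 2 ≡ Thursday — that's 1613's doomsday.
In April the doomsday date is Apr 4.
Apr 27 is 23 days after Apr 4; 23 mod 7 = 2, so Thursday + 2 = Saturday.
1669 mod 7 = 3, so 1669 days before a Saturday is Saturday − 3 = Wednesday.

Wednesday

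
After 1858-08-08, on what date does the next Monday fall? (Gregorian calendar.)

Aug 8, 1858 is a Sunday.
From Sunday to the next Monday is 1 day.
Aug 8, 1858 + 1 = Aug 9, 1858.

August 9, 1858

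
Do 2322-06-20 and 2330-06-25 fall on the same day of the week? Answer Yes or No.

No

From Jun 20, 2322 to Jun 25, 2330 is 2927 days.
2927 mod 7 = 1, so they are different weekdays.
(Jun 20, 2322 is a Tuesday; Jun 25, 2330 is a Wednesday.)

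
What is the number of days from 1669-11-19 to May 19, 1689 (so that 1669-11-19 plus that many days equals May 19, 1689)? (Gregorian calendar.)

Nov 19, 1669 → Nov 19, 1670: 365 days.
Nov 19, 1670 → Nov 19, 1671: 365 days.
Nov 19, 1671 → Nov 19, 1672: 366 days (Feb 29, 1672 is in that span).
Nov 19, 1672 → Nov 19, 1673: 365 days.
Nov 19, 1673 → Nov 19, 1674: 365 days.
Nov 19, 1674 → Nov 19, 1675: 365 days.
Nov 19, 1675 → Nov 19, 1676: 366 days (Feb 29, 1676 is in that span).
Nov 19, 1676 → Nov 19, 1677: 365 days.
Nov 19, 1677 → Nov 19, 1678: 365 days.
Nov 19, 1678 → Nov 19, 1679: 365 days.
Nov 19, 1679 → Nov 19, 1680: 366 days (Feb 29, 1680 is in that span).
Nov 19, 1680 → Nov 19, 1681: 365 days.
Nov 19, 1681 → Nov 19, 1682: 365 days.
Nov 19, 1682 → Nov 19, 1683: 365 days.
Nov 19, 1683 → Nov 19, 1684: 366 days (Feb 29, 1684 is in that span).
Nov 19, 1684 → Nov 19, 1685: 365 days.
Nov 19, 1685 → Nov 19, 1686: 365 days.
Nov 19, 1686 → Nov 19, 1687: 365 days.
Nov 19, 1687 → Nov 19, 1688: 366 days (Feb 29, 1688 is in that span).
Nov 19, 1688 → Dec 19, 1688: 30 days (November has 30).
Dec 19, 1688 → Jan 19, 1689: 31 days (December has 31).
Jan 19, 1689 → Feb 19, 1689: 31 days (January has 31).
Feb 19, 1689 → Mar 19, 1689: 28 days (February has 28).
Mar 19, 1689 → Apr 19, 1689: 31 days (March has 31).
Apr 19, 1689 → May 19, 1689: 30 days.
Total: 7121 days.

7121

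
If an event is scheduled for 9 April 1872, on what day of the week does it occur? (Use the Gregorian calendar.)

Tuesday

Doomsday rule: the anchor day for the 1800s is Friday. For year 72: 72÷12 = 6 r 0, and 0÷4 = 0, so 6+0+0 = 6.
Friday + 6 ≡ Thursday — that's 1872's doomsday.
In April the doomsday date is Apr 4.
Apr 9 is 5 days after Apr 4; 5 mod 7 = 5, so Thursday + 5 = Tuesday.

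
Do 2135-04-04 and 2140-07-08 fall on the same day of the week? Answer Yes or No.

From Apr 4, 2135 to Jul 8, 2140 is 1922 days.
1922 mod 7 = 4, so they are different weekdays.
(Apr 4, 2135 is a Monday; Jul 8, 2140 is a Friday.)

No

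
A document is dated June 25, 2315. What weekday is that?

Friday

Doomsday rule: the anchor day for the 2300s is Wednesday. For year 15: 15÷12 = 1 r 3, and 3÷4 = 0, so 1+3+0 = 4.
Wednesday + 4 ≡ Sunday — that's 2315's doomsday.
In June the doomsday date is Jun 6.
Jun 25 is 19 days after Jun 6; 19 mod 7 = 5, so Sunday + 5 = Friday.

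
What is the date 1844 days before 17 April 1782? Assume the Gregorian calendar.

−365 (one year) → Apr 17, 1781 (1479 left).
−365 (one year) → Apr 17, 1780 (1114 left).
−366 (one year; includes Feb 29, 1780) → Apr 17, 1779 (748 left).
−365 (one year) → Apr 17, 1778 (383 left).
−17 → Mar 31, 1778 (end of Mar, 31 days; 366 left).
−31 → Feb 28, 1778 (end of Feb, 28 days; 335 left).
−28 → Jan 31, 1778 (end of Jan, 31 days; 307 left).
−31 → Dec 31, 1777 (end of Dec, 31 days; 276 left).
−31 → Nov 30, 1777 (end of Nov, 30 days; 245 left).
−30 → Oct 31, 1777 (end of Oct, 31 days; 215 left).
−31 → Sep 30, 1777 (end of Sep, 30 days; 184 left).
−30 → Aug 31, 1777 (end of Aug, 31 days; 154 left).
−31 → Jul 31, 1777 (end of Jul, 31 days; 123 left).
−31 → Jun 30, 1777 (end of Jun, 30 days; 92 left).
−30 → May 31, 1777 (end of May, 31 days; 62 left).
−31 → Apr 30, 1777 (end of Apr, 30 days; 31 left).
−30 → Mar 31, 1777 (end of Mar, 31 days; 1 left).
−1 → Mar 30, 1777.

March 30, 1777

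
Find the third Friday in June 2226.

June 16, 2226

June 1, 2226 is a Thursday.
The first Friday is therefore June 2 (1 days later).
The third Friday is 2 + 2×7 = June 16.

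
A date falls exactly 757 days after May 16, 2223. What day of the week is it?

Saturday

First find the weekday of May 16, 2223. Doomsday rule: the anchor day for the 2200s is Friday. For year 23: 23÷12 = 1 r 11, and 11÷4 = 2, so 1+11+2 = 14.
Friday + 14 ≡ Friday — that's 2223's doomsday.
In May the doomsday date is May 9.
May 16 is 7 days after May 9; 7 mod 7 = 0, so Friday + 0 = Friday.
757 mod 7 = 1, so 757 days after a Friday is Friday + 1 = Saturday.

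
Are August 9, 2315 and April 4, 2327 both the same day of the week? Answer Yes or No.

From Aug 9, 2315 to Apr 4, 2327 is 4256 days.
4256 mod 7 = 0, so they are the same weekday.
(Aug 9, 2315 is a Monday; Apr 4, 2327 is a Monday.)

Yes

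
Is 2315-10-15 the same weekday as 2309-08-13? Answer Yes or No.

From Aug 13, 2309 to Oct 15, 2315 is 2254 days.
2254 mod 7 = 0, so they are the same weekday.
(Aug 13, 2309 is a Friday; Oct 15, 2315 is a Friday.)

Yes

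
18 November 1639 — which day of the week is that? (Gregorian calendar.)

Friday

Doomsday rule: the anchor day for the 1600s is Tuesday. For year 39: 39÷12 = 3 r 3, and 3÷4 = 0, so 3+3+0 = 6.
Tuesday + 6 ≡ Monday — that's 1639's doomsday.
In November the doomsday date is Nov 7.
Nov 18 is 11 days after Nov 7; 11 mod 7 = 4, so Monday + 4 = Friday.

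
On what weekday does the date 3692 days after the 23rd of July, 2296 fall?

Sunday

First find the weekday of Jul 23, 2296. Doomsday rule: the anchor day for the 2200s is Friday. For year 96: 96÷12 = 8 r 0, and 0÷4 = 0, so 8+0+0 = 8.
Friday + 8 ≡ Saturday — that's 2296's doomsday.
In July the doomsday date is Jul 11.
Jul 23 is 12 days after Jul 11; 12 mod 7 = 5, so Saturday + 5 = Thursday.
3692 mod 7 = 3, so 3692 days after a Thursday is Thursday + 3 = Sunday.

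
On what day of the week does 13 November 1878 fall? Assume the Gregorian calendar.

Wednesday

Doomsday rule: the anchor day for the 1800s is Friday. For year 78: 78÷12 = 6 r 6, and 6÷4 = 1, so 6+6+1 = 13.
Friday + 13 ≡ Thursday — that's 1878's doomsday.
In November the doomsday date is Nov 7.
Nov 13 is 6 days after Nov 7; 6 mod 7 = 6, so Thursday + 6 = Wednesday.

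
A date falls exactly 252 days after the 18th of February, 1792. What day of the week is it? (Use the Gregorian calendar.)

Saturday

First find the weekday of Feb 18, 1792. Doomsday rule: the anchor day for the 1700s is Sunday. For year 92: 92÷12 = 7 r 8, and 8÷4 = 2, so 7+8+2 = 17.
Sunday + 17 ≡ Wednesday — that's 1792's doomsday.
In February the doomsday date is Feb 29 (1792 is a leap year (divisible by 4)).
Feb 18 is 11 days before Feb 29; 11 mod 7 = 4, so Wednesday − 4 = Saturday.
252 mod 7 = 0, so 252 days after a Saturday is Saturday + 0 = Saturday.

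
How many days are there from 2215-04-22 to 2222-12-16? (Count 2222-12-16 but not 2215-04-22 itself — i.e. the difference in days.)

2795

Apr 22, 2215 → Apr 22, 2216: 366 days (Feb 29, 2216 is in that span).
Apr 22, 2216 → Apr 22, 2217: 365 days.
Apr 22, 2217 → Apr 22, 2218: 365 days.
Apr 22, 2218 → Apr 22, 2219: 365 days.
Apr 22, 2219 → Apr 22, 2220: 366 days (Feb 29, 2220 is in that span).
Apr 22, 2220 → Apr 22, 2221: 365 days.
Apr 22, 2221 → Apr 22, 2222: 365 days.
Apr 22, 2222 → May 22, 2222: 30 days (April has 30).
May 22, 2222 → Jun 22, 2222: 31 days (May has 31).
Jun 22, 2222 → Jul 22, 2222: 30 days (June has 30).
Jul 22, 2222 → Aug 22, 2222: 31 days (July has 31).
Aug 22, 2222 → Sep 22, 2222: 31 days (August has 31).
Sep 22, 2222 → Oct 22, 2222: 30 days (September has 30).
Oct 22, 2222 → Nov 22, 2222: 31 days (October has 31).
Nov 22, 2222 → Dec 16, 2222: 24 days.
Total: 2795 days.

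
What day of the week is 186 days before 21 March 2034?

Mar 21, 2034 is a Tuesday.
186 mod 7 = 4, so 186 days before a Tuesday is Tuesday − 4 = Friday.

Friday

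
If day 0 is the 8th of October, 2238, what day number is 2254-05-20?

5703

Oct 8, 2238 → Oct 8, 2239: 365 days.
Oct 8, 2239 → Oct 8, 2240: 366 days (Feb 29, 2240 is in that span).
Oct 8, 2240 → Oct 8, 2241: 365 days.
Oct 8, 2241 → Oct 8, 2242: 365 days.
Oct 8, 2242 → Oct 8, 2243: 365 days.
Oct 8, 2243 → Oct 8, 2244: 366 days (Feb 29, 2244 is in that span).
Oct 8, 2244 → Oct 8, 2245: 365 days.
Oct 8, 2245 → Oct 8, 2246: 365 days.
Oct 8, 2246 → Oct 8, 2247: 365 days.
Oct 8, 2247 → Oct 8, 2248: 366 days (Feb 29, 2248 is in that span).
Oct 8, 2248 → Oct 8, 2249: 365 days.
Oct 8, 2249 → Oct 8, 2250: 365 days.
Oct 8, 2250 → Oct 8, 2251: 365 days.
Oct 8, 2251 → Oct 8, 2252: 366 days (Feb 29, 2252 is in that span).
Oct 8, 2252 → Oct 8, 2253: 365 days.
Oct 8, 2253 → Nov 8, 2253: 31 days (October has 31).
Nov 8, 2253 → Dec 8, 2253: 30 days (November has 30).
Dec 8, 2253 → Jan 8, 2254: 31 days (December has 31).
Jan 8, 2254 → Feb 8, 2254: 31 days (January has 31).
Feb 8, 2254 → Mar 8, 2254: 28 days (February has 28).
Mar 8, 2254 → Apr 8, 2254: 31 days (March has 31).
Apr 8, 2254 → May 8, 2254: 30 days (April has 30).
May 8, 2254 → May 20, 2254: 12 days.
Total: 5703 days.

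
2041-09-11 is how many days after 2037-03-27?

1629

Mar 27, 2037 → Mar 27, 2038: 365 days.
Mar 27, 2038 → Mar 27, 2039: 365 days.
Mar 27, 2039 → Mar 27, 2040: 366 days (Feb 29, 2040 is in that span).
Mar 27, 2040 → Mar 27, 2041: 365 days.
Mar 27, 2041 → Apr 27, 2041: 31 days (March has 31).
Apr 27, 2041 → May 27, 2041: 30 days (April has 30).
May 27, 2041 → Jun 27, 2041: 31 days (May has 31).
Jun 27, 2041 → Jul 27, 2041: 30 days (June has 30).
Jul 27, 2041 → Aug 27, 2041: 31 days (July has 31).
Aug 27, 2041 → Sep 11, 2041: 15 days.
Total: 1629 days.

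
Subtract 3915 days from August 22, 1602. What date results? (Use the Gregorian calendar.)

−365 (one year) → Aug 22, 1601 (3550 left).
−365 (one year) → Aug 22, 1600 (3185 left).
−366 (one year; includes Feb 29, 1600) → Aug 22, 1599 (2819 left).
−365 (one year) → Aug 22, 1598 (2454 left).
−365 (one year) → Aug 22, 1597 (2089 left).
−365 (one year) → Aug 22, 1596 (1724 left).
−366 (one year; includes Feb 29, 1596) → Aug 22, 1595 (1358 left).
−365 (one year) → Aug 22, 1594 (993 left).
−365 (one year) → Aug 22, 1593 (628 left).
−365 (one year) → Aug 22, 1592 (263 left).
−22 → Jul 31, 1592 (end of Jul, 31 days; 241 left).
−31 → Jun 30, 1592 (end of Jun, 30 days; 210 left).
−30 → May 31, 1592 (end of May, 31 days; 180 left).
−31 → Apr 30, 1592 (end of Apr, 30 days; 149 left).
−30 → Mar 31, 1592 (end of Mar, 31 days; 119 left).
−31 → Feb 29, 1592 (end of Feb, 29 days; 88 left).
−29 → Jan 31, 1592 (end of Jan, 31 days; 59 left).
−31 → Dec 31, 1591 (end of Dec, 31 days; 28 left).
−28 → Dec 3, 1591.

December 3, 1591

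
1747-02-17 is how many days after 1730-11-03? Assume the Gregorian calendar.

5950

Nov 3, 1730 → Nov 3, 1731: 365 days.
Nov 3, 1731 → Nov 3, 1732: 366 days (Feb 29, 1732 is in that span).
Nov 3, 1732 → Nov 3, 1733: 365 days.
Nov 3, 1733 → Nov 3, 1734: 365 days.
Nov 3, 1734 → Nov 3, 1735: 365 days.
Nov 3, 1735 → Nov 3, 1736: 366 days (Feb 29, 1736 is in that span).
Nov 3, 1736 → Nov 3, 1737: 365 days.
Nov 3, 1737 → Nov 3, 1738: 365 days.
Nov 3, 1738 → Nov 3, 1739: 365 days.
Nov 3, 1739 → Nov 3, 1740: 366 days (Feb 29, 1740 is in that span).
Nov 3, 1740 → Nov 3, 1741: 365 days.
Nov 3, 1741 → Nov 3, 1742: 365 days.
Nov 3, 1742 → Nov 3, 1743: 365 days.
Nov 3, 1743 → Nov 3, 1744: 366 days (Feb 29, 1744 is in that span).
Nov 3, 1744 → Nov 3, 1745: 365 days.
Nov 3, 1745 → Nov 3, 1746: 365 days.
Nov 3, 1746 → Dec 3, 1746: 30 days (November has 30).
Dec 3, 1746 → Jan 3, 1747: 31 days (December has 31).
Jan 3, 1747 → Feb 3, 1747: 31 days (January has 31).
Feb 3, 1747 → Feb 17, 1747: 14 days.
Total: 5950 days.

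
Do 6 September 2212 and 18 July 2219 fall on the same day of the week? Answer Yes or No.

Yes

From Sep 6, 2212 to Jul 18, 2219 is 2506 days.
2506 mod 7 = 0, so they are the same weekday.
(Sep 6, 2212 is a Sunday; Jul 18, 2219 is a Sunday.)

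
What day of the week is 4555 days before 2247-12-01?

First find the weekday of Dec 1, 2247. Doomsday rule: the anchor day for the 2200s is Friday. For year 47: 47÷12 = 3 r 11, and 11÷4 = 2, so 3+11+2 = 16.
Friday + 16 ≡ Sunday — that's 2247's doomsday.
In December the doomsday date is Dec 12.
Dec 1 is 11 days before Dec 12; 11 mod 7 = 4, so Sunday − 4 = Wednesday.
4555 mod 7 = 5, so 4555 days before a Wednesday is Wednesday − 5 = Friday.

Friday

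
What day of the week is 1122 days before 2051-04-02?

First find the weekday of Apr 2, 2051. Doomsday rule: the anchor day for the 2000s is Tuesday. For year 51: 51÷12 = 4 r 3, and 3÷4 = 0, so 4+3+0 = 7.
Tuesday + 7 ≡ Tuesday — that's 2051's doomsday.
In April the doomsday date is Apr 4.
Apr 2 is 2 days before Apr 4; 2 mod 7 = 2, so Tuesday − 2 = Sunday.
1122 mod 7 = 2, so 1122 days before a Sunday is Sunday − 2 = Friday.

Friday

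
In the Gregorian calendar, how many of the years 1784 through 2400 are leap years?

150

Multiples of 4 in [1784,2400]: 155.
Of those, multiples of 100: 7 (not leap unless ÷400).
Multiples of 400: 2.
Leap years = 155 − 7 + 2 = 150.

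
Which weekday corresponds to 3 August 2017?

Doomsday rule: the anchor day for the 2000s is Tuesday. For year 17: 17÷12 = 1 r 5, and 5÷4 = 1, so 1+5+1 = 7.
Tuesday + 7 ≡ Tuesday — that's 2017's doomsday.
In August the doomsday date is Aug 8.
Aug 3 is 5 days before Aug 8; 5 mod 7 = 5, so Tuesday − 5 = Thursday.

Thursday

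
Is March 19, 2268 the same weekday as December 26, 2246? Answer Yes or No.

No

From Dec 26, 2246 to Mar 19, 2268 is 7754 days.
7754 mod 7 = 5, so they are different weekdays.
(Dec 26, 2246 is a Saturday; Mar 19, 2268 is a Thursday.)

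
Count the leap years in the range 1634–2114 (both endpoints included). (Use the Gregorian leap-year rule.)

Multiples of 4 in [1634,2114]: 120.
Of those, multiples of 100: 5 (not leap unless ÷400).
Multiples of 400: 1.
Leap years = 120 − 5 + 1 = 116.

116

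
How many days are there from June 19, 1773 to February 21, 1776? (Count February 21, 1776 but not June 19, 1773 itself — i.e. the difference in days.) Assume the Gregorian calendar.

977

Jun 19, 1773 → Jun 19, 1774: 365 days.
Jun 19, 1774 → Jun 19, 1775: 365 days.
Jun 19, 1775 → Jul 19, 1775: 30 days (June has 30).
Jul 19, 1775 → Aug 19, 1775: 31 days (July has 31).
Aug 19, 1775 → Sep 19, 1775: 31 days (August has 31).
Sep 19, 1775 → Oct 19, 1775: 30 days (September has 30).
Oct 19, 1775 → Nov 19, 1775: 31 days (October has 31).
Nov 19, 1775 → Dec 19, 1775: 30 days (November has 30).
Dec 19, 1775 → Jan 19, 1776: 31 days (December has 31).
Jan 19, 1776 → Feb 19, 1776: 31 days (January has 31).
Feb 19, 1776 → Feb 21, 1776: 2 days.
Total: 977 days.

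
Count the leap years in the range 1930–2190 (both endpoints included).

64

Multiples of 4 in [1930,2190]: 65.
Of those, multiples of 100: 2 (not leap unless ÷400).
Multiples of 400: 1.
Leap years = 65 − 2 + 1 = 64.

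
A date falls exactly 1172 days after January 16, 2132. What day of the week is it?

First find the weekday of Jan 16, 2132. Doomsday rule: the anchor day for the 2100s is Sunday. For year 32: 32÷12 = 2 r 8, and 8÷4 = 2, so 2+8+2 = 12.
Sunday + 12 ≡ Friday — that's 2132's doomsday.
In January the doomsday date is Jan 4 (2132 is a leap year (divisible by 4)).
Jan 16 is 12 days after Jan 4; 12 mod 7 = 5, so Friday + 5 = Wednesday.
1172 mod 7 = 3, so 1172 days after a Wednesday is Wednesday + 3 = Saturday.

Saturday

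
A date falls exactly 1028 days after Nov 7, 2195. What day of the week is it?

Friday

Nov 7, 2195 is a Saturday.
1028 mod 7 = 6, so 1028 days after a Saturday is Saturday + 6 = Friday.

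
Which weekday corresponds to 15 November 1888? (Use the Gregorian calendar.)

Doomsday rule: the anchor day for the 1800s is Friday. For year 88: 88÷12 = 7 r 4, and 4÷4 = 1, so 7+4+1 = 12.
Friday + 12 ≡ Wednesday — that's 1888's doomsday.
In November the doomsday date is Nov 7.
Nov 15 is 8 days after Nov 7; 8 mod 7 = 1, so Wednesday + 1 = Thursday.

Thursday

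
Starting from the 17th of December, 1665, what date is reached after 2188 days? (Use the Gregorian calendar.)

December 14, 1671

+365 (one year) → Dec 17, 1666 (1823 left).
+365 (one year) → Dec 17, 1667 (1458 left).
+366 (one year; includes Feb 29, 1668) → Dec 17, 1668 (1092 left).
+365 (one year) → Dec 17, 1669 (727 left).
+365 (one year) → Dec 17, 1670 (362 left).
Dec has 31 days: +15 → Jan 1, 1671 (347 left).
Jan has 31 days: +31 → Feb 1, 1671 (316 left).
Feb has 28 days: +28 → Mar 1, 1671 (288 left).
Mar has 31 days: +31 → Apr 1, 1671 (257 left).
Apr has 30 days: +30 → May 1, 1671 (227 left).
May has 31 days: +31 → Jun 1, 1671 (196 left).
Jun has 30 days: +30 → Jul 1, 1671 (166 left).
Jul has 31 days: +31 → Aug 1, 1671 (135 left).
Aug has 31 days: +31 → Sep 1, 1671 (104 left).
Sep has 30 days: +30 → Oct 1, 1671 (74 left).
Oct has 31 days: +31 → Nov 1, 1671 (43 left).
Nov has 30 days: +30 → Dec 1, 1671 (13 left).
+13 → Dec 14, 1671.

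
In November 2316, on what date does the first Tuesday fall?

November 7, 2316

November 1, 2316 is a Wednesday.
The first Tuesday is therefore November 7 (6 days later).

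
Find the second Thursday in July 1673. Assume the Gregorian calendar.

July 1, 1673 is a Saturday.
The first Thursday is therefore July 6 (5 days later).
The second Thursday is 6 + 1×7 = July 13.

July 13, 1673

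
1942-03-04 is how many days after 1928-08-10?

Aug 10, 1928 → Aug 10, 1929: 365 days.
Aug 10, 1929 → Aug 10, 1930: 365 days.
Aug 10, 1930 → Aug 10, 1931: 365 days.
Aug 10, 1931 → Aug 10, 1932: 366 days (Feb 29, 1932 is in that span).
Aug 10, 1932 → Aug 10, 1933: 365 days.
Aug 10, 1933 → Aug 10, 1934: 365 days.
Aug 10, 1934 → Aug 10, 1935: 365 days.
Aug 10, 1935 → Aug 10, 1936: 366 days (Feb 29, 1936 is in that span).
Aug 10, 1936 → Aug 10, 1937: 365 days.
Aug 10, 1937 → Aug 10, 1938: 365 days.
Aug 10, 1938 → Aug 10, 1939: 365 days.
Aug 10, 1939 → Aug 10, 1940: 366 days (Feb 29, 1940 is in that span).
Aug 10, 1940 → Aug 10, 1941: 365 days.
Aug 10, 1941 → Sep 10, 1941: 31 days (August has 31).
Sep 10, 1941 → Oct 10, 1941: 30 days (September has 30).
Oct 10, 1941 → Nov 10, 1941: 31 days (October has 31).
Nov 10, 1941 → Dec 10, 1941: 30 days (November has 30).
Dec 10, 1941 → Jan 10, 1942: 31 days (December has 31).
Jan 10, 1942 → Feb 10, 1942: 31 days (January has 31).
Feb 10, 1942 → Mar 4, 1942: 22 days.
Total: 4954 days.

4954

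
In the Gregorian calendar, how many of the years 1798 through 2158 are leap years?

Multiples of 4 in [1798,2158]: 90.
Of those, multiples of 100: 4 (not leap unless ÷400).
Multiples of 400: 1.
Leap years = 90 − 4 + 1 = 87.

87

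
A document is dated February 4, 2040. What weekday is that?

Doomsday rule: the anchor day for the 2000s is Tuesday. For year 40: 40÷12 = 3 r 4, and 4÷4 = 1, so 3+4+1 = 8.
Tuesday + 8 ≡ Wednesday — that's 2040's doomsday.
In February the doomsday date is Feb 29 (2040 is a leap year (divisible by 4)).
Feb 4 is 25 days before Feb 29; 25 mod 7 = 4, so Wednesday − 4 = Saturday.

Saturday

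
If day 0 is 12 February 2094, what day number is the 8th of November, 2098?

1730

Feb 12, 2094 → Feb 12, 2095: 365 days.
Feb 12, 2095 → Feb 12, 2096: 365 days.
Feb 12, 2096 → Feb 12, 2097: 366 days (Feb 29, 2096 is in that span).
Feb 12, 2097 → Feb 12, 2098: 365 days.
Feb 12, 2098 → Mar 12, 2098: 28 days (February has 28).
Mar 12, 2098 → Apr 12, 2098: 31 days (March has 31).
Apr 12, 2098 → May 12, 2098: 30 days (April has 30).
May 12, 2098 → Jun 12, 2098: 31 days (May has 31).
Jun 12, 2098 → Jul 12, 2098: 30 days (June has 30).
Jul 12, 2098 → Aug 12, 2098: 31 days (July has 31).
Aug 12, 2098 → Sep 12, 2098: 31 days (August has 31).
Sep 12, 2098 → Oct 12, 2098: 30 days (September has 30).
Oct 12, 2098 → Nov 8, 2098: 27 days.
Total: 1730 days.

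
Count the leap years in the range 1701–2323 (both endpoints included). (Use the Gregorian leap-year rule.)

150

Multiples of 4 in [1701,2323]: 155.
Of those, multiples of 100: 6 (not leap unless ÷400).
Multiples of 400: 1.
Leap years = 155 − 6 + 1 = 150.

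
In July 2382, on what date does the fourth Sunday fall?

July 1, 2382 is a Thursday.
The first Sunday is therefore July 4 (3 days later).
The fourth Sunday is 4 + 3×7 = July 25.

July 25, 2382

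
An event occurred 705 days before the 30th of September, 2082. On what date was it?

−365 (one year) → Sep 30, 2081 (340 left).
−30 → Aug 31, 2081 (end of Aug, 31 days; 310 left).
−31 → Jul 31, 2081 (end of Jul, 31 days; 279 left).
−31 → Jun 30, 2081 (end of Jun, 30 days; 248 left).
−30 → May 31, 2081 (end of May, 31 days; 218 left).
−31 → Apr 30, 2081 (end of Apr, 30 days; 187 left).
−30 → Mar 31, 2081 (end of Mar, 31 days; 157 left).
−31 → Feb 28, 2081 (end of Feb, 28 days; 126 left).
−28 → Jan 31, 2081 (end of Jan, 31 days; 98 left).
−31 → Dec 31, 2080 (end of Dec, 31 days; 67 left).
−31 → Nov 30, 2080 (end of Nov, 30 days; 36 left).
−30 → Oct 31, 2080 (end of Oct, 31 days; 6 left).
−6 → Oct 25, 2080.

October 25, 2080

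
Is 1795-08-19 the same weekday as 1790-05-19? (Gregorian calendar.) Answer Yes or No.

From May 19, 1790 to Aug 19, 1795 is 1918 days.
1918 mod 7 = 0, so they are the same weekday.
(May 19, 1790 is a Wednesday; Aug 19, 1795 is a Wednesday.)

Yes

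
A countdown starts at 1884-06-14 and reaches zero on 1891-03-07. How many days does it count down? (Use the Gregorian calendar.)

Jun 14, 1884 → Jun 14, 1885: 365 days.
Jun 14, 1885 → Jun 14, 1886: 365 days.
Jun 14, 1886 → Jun 14, 1887: 365 days.
Jun 14, 1887 → Jun 14, 1888: 366 days (Feb 29, 1888 is in that span).
Jun 14, 1888 → Jun 14, 1889: 365 days.
Jun 14, 1889 → Jun 14, 1890: 365 days.
Jun 14, 1890 → Jul 14, 1890: 30 days (June has 30).
Jul 14, 1890 → Aug 14, 1890: 31 days (July has 31).
Aug 14, 1890 → Sep 14, 1890: 31 days (August has 31).
Sep 14, 1890 → Oct 14, 1890: 30 days (September has 30).
Oct 14, 1890 → Nov 14, 1890: 31 days (October has 31).
Nov 14, 1890 → Dec 14, 1890: 30 days (November has 30).
Dec 14, 1890 → Jan 14, 1891: 31 days (December has 31).
Jan 14, 1891 → Feb 14, 1891: 31 days (January has 31).
Feb 14, 1891 → Mar 7, 1891: 21 days.
Total: 2457 days.

2457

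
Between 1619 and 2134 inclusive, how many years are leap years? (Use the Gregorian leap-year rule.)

125

Multiples of 4 in [1619,2134]: 129.
Of those, multiples of 100: 5 (not leap unless ÷400).
Multiples of 400: 1.
Leap years = 129 − 5 + 1 = 125.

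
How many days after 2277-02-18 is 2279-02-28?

Feb 18, 2277 → Feb 18, 2278: 365 days.
Feb 18, 2278 → Mar 18, 2278: 28 days (February has 28).
Mar 18, 2278 → Apr 18, 2278: 31 days (March has 31).
Apr 18, 2278 → May 18, 2278: 30 days (April has 30).
May 18, 2278 → Jun 18, 2278: 31 days (May has 31).
Jun 18, 2278 → Jul 18, 2278: 30 days (June has 30).
Jul 18, 2278 → Aug 18, 2278: 31 days (July has 31).
Aug 18, 2278 → Sep 18, 2278: 31 days (August has 31).
Sep 18, 2278 → Oct 18, 2278: 30 days (September has 30).
Oct 18, 2278 → Nov 18, 2278: 31 days (October has 31).
Nov 18, 2278 → Dec 18, 2278: 30 days (November has 30).
Dec 18, 2278 → Jan 18, 2279: 31 days (December has 31).
Jan 18, 2279 → Feb 18, 2279: 31 days (January has 31).
Feb 18, 2279 → Feb 28, 2279: 10 days.
Total: 740 days.

740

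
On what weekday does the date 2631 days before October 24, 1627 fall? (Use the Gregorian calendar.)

Monday

Oct 24, 1627 is a Sunday.
2631 mod 7 = 6, so 2631 days before a Sunday is Sunday − 6 = Monday.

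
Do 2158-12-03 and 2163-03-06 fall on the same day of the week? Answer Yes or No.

From Dec 3, 2158 to Mar 6, 2163 is 1554 days.
1554 mod 7 = 0, so they are the same weekday.
(Dec 3, 2158 is a Sunday; Mar 6, 2163 is a Sunday.)

Yes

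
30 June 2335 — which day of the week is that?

Doomsday rule: the anchor day for the 2300s is Wednesday. For year 35: 35÷12 = 2 r 11, and 11÷4 = 2, so 2+11+2 = 15.
Wednesday + 15 ≡ Thursday — that's 2335's doomsday.
In June the doomsday date is Jun 6.
Jun 30 is 24 days after Jun 6; 24 mod 7 = 3, so Thursday + 3 = Sunday.

Sunday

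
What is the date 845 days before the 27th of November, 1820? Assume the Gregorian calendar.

−366 (one year; includes Feb 29, 1820) → Nov 27, 1819 (479 left).
−365 (one year) → Nov 27, 1818 (114 left).
−27 → Oct 31, 1818 (end of Oct, 31 days; 87 left).
−31 → Sep 30, 1818 (end of Sep, 30 days; 56 left).
−30 → Aug 31, 1818 (end of Aug, 31 days; 26 left).
−26 → Aug 5, 1818.

August 5, 1818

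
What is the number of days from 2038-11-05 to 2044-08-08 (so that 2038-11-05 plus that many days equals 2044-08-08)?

2103

Nov 5, 2038 → Nov 5, 2039: 365 days.
Nov 5, 2039 → Nov 5, 2040: 366 days (Feb 29, 2040 is in that span).
Nov 5, 2040 → Nov 5, 2041: 365 days.
Nov 5, 2041 → Nov 5, 2042: 365 days.
Nov 5, 2042 → Nov 5, 2043: 365 days.
Nov 5, 2043 → Dec 5, 2043: 30 days (November has 30).
Dec 5, 2043 → Jan 5, 2044: 31 days (December has 31).
Jan 5, 2044 → Feb 5, 2044: 31 days (January has 31).
Feb 5, 2044 → Mar 5, 2044: 29 days (February has 29).
Mar 5, 2044 → Apr 5, 2044: 31 days (March has 31).
Apr 5, 2044 → May 5, 2044: 30 days (April has 30).
May 5, 2044 → Jun 5, 2044: 31 days (May has 31).
Jun 5, 2044 → Jul 5, 2044: 30 days (June has 30).
Jul 5, 2044 → Aug 5, 2044: 31 days (July has 31).
Aug 5, 2044 → Aug 8, 2044: 3 days.
Total: 2103 days.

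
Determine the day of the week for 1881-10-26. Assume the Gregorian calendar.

Doomsday rule: the anchor day for the 1800s is Friday. For year 81: 81÷12 = 6 r 9, and 9÷4 = 2, so 6+9+2 = 17.
Friday + 17 ≡ Monday — that's 1881's doomsday.
In October the doomsday date is Oct 10.
Oct 26 is 16 days after Oct 10; 16 mod 7 = 2, so Monday + 2 = Wednesday.

Wednesday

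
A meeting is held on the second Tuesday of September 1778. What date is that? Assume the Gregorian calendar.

September 1, 1778 is a Tuesday.
The first Tuesday is therefore September 1 (same day).
The second Tuesday is 1 + 1×7 = September 8.

September 8, 1778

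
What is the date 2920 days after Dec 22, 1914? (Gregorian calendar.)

+365 (one year) → Dec 22, 1915 (2555 left).
+366 (one year; includes Feb 29, 1916) → Dec 22, 1916 (2189 left).
+365 (one year) → Dec 22, 1917 (1824 left).
+365 (one year) → Dec 22, 1918 (1459 left).
+365 (one year) → Dec 22, 1919 (1094 left).
+366 (one year; includes Feb 29, 1920) → Dec 22, 1920 (728 left).
+365 (one year) → Dec 22, 1921 (363 left).
Dec has 31 days: +10 → Jan 1, 1922 (353 left).
Jan has 31 days: +31 → Feb 1, 1922 (322 left).
Feb has 28 days: +28 → Mar 1, 1922 (294 left).
Mar has 31 days: +31 → Apr 1, 1922 (263 left).
Apr has 30 days: +30 → May 1, 1922 (233 left).
May has 31 days: +31 → Jun 1, 1922 (202 left).
Jun has 30 days: +30 → Jul 1, 1922 (172 left).
Jul has 31 days: +31 → Aug 1, 1922 (141 left).
Aug has 31 days: +31 → Sep 1, 1922 (110 left).
Sep has 30 days: +30 → Oct 1, 1922 (80 left).
Oct has 31 days: +31 → Nov 1, 1922 (49 left).
Nov has 30 days: +30 → Dec 1, 1922 (19 left).
+19 → Dec 20, 1922.

December 20, 1922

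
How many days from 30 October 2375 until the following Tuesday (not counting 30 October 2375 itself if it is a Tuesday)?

5

Oct 30, 2375 is a Thursday.
From Thursday to the next Tuesday is 5 days.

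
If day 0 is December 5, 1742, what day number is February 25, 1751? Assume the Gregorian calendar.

Dec 5, 1742 → Dec 5, 1743: 365 days.
Dec 5, 1743 → Dec 5, 1744: 366 days (Feb 29, 1744 is in that span).
Dec 5, 1744 → Dec 5, 1745: 365 days.
Dec 5, 1745 → Dec 5, 1746: 365 days.
Dec 5, 1746 → Dec 5, 1747: 365 days.
Dec 5, 1747 → Dec 5, 1748: 366 days (Feb 29, 1748 is in that span).
Dec 5, 1748 → Dec 5, 1749: 365 days.
Dec 5, 1749 → Dec 5, 1750: 365 days.
Dec 5, 1750 → Jan 5, 1751: 31 days (December has 31).
Jan 5, 1751 → Feb 5, 1751: 31 days (January has 31).
Feb 5, 1751 → Feb 25, 1751: 20 days.
Total: 3004 days.

3004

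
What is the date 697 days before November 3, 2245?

December 7, 2243

−365 (one year) → Nov 3, 2244 (332 left).
−3 → Oct 31, 2244 (end of Oct, 31 days; 329 left).
−31 → Sep 30, 2244 (end of Sep, 30 days; 298 left).
−30 → Aug 31, 2244 (end of Aug, 31 days; 268 left).
−31 → Jul 31, 2244 (end of Jul, 31 days; 237 left).
−31 → Jun 30, 2244 (end of Jun, 30 days; 206 left).
−30 → May 31, 2244 (end of May, 31 days; 176 left).
−31 → Apr 30, 2244 (end of Apr, 30 days; 145 left).
−30 → Mar 31, 2244 (end of Mar, 31 days; 115 left).
−31 → Feb 29, 2244 (end of Feb, 29 days; 84 left).
−29 → Jan 31, 2244 (end of Jan, 31 days; 55 left).
−31 → Dec 31, 2243 (end of Dec, 31 days; 24 left).
−24 → Dec 7, 2243.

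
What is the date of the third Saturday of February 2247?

February 1, 2247 is a Monday.
The first Saturday is therefore February 6 (5 days later).
The third Saturday is 6 + 2×7 = February 20.

February 20, 2247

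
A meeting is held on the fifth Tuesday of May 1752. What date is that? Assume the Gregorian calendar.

May 30, 1752

May 1, 1752 is a Monday.
The first Tuesday is therefore May 2 (1 days later).
The fifth Tuesday is 2 + 4×7 = May 30.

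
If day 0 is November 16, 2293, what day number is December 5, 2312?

Nov 16, 2293 → Nov 16, 2294: 365 days.
Nov 16, 2294 → Nov 16, 2295: 365 days.
Nov 16, 2295 → Nov 16, 2296: 366 days (Feb 29, 2296 is in that span).
Nov 16, 2296 → Nov 16, 2297: 365 days.
Nov 16, 2297 → Nov 16, 2298: 365 days.
Nov 16, 2298 → Nov 16, 2299: 365 days.
Nov 16, 2299 → Nov 16, 2300: 365 days.
Nov 16, 2300 → Nov 16, 2301: 365 days.
Nov 16, 2301 → Nov 16, 2302: 365 days.
Nov 16, 2302 → Nov 16, 2303: 365 days.
Nov 16, 2303 → Nov 16, 2304: 366 days (Feb 29, 2304 is in that span).
Nov 16, 2304 → Nov 16, 2305: 365 days.
Nov 16, 2305 → Nov 16, 2306: 365 days.
Nov 16, 2306 → Nov 16, 2307: 365 days.
Nov 16, 2307 → Nov 16, 2308: 366 days (Feb 29, 2308 is in that span).
Nov 16, 2308 → Nov 16, 2309: 365 days.
Nov 16, 2309 → Nov 16, 2310: 365 days.
Nov 16, 2310 → Nov 16, 2311: 365 days.
Nov 16, 2311 → Dec 16, 2311: 30 days (November has 30).
Dec 16, 2311 → Jan 16, 2312: 31 days (December has 31).
Jan 16, 2312 → Feb 16, 2312: 31 days (January has 31).
Feb 16, 2312 → Mar 16, 2312: 29 days (February has 29).
Mar 16, 2312 → Apr 16, 2312: 31 days (March has 31).
Apr 16, 2312 → May 16, 2312: 30 days (April has 30).
May 16, 2312 → Jun 16, 2312: 31 days (May has 31).
Jun 16, 2312 → Jul 16, 2312: 30 days (June has 30).
Jul 16, 2312 → Aug 16, 2312: 31 days (July has 31).
Aug 16, 2312 → Sep 16, 2312: 31 days (August has 31).
Sep 16, 2312 → Oct 16, 2312: 30 days (September has 30).
Oct 16, 2312 → Nov 16, 2312: 31 days (October has 31).
Nov 16, 2312 → Dec 5, 2312: 19 days.
Total: 6958 days.

6958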